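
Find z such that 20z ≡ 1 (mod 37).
Since 37 is prime, by Fermat 20^(-1) ≡ 20^{35} ≡ 13 (mod 37). Verify: 20 × 13 = 260 ≡ 1 (mod 37)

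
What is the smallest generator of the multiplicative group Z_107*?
g = 2. For each prime q|106: 2^{53}≡106, 2^{2}≡4, none ≡ 1, so ord_107(2) = 106 and 2 is a primitive root.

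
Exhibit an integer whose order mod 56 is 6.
3 has order 6 mod 56 since 3^{6} ≡ 1 (mod 56) and no smaller power works.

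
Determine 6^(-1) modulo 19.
Since 19 is prime, by Fermat 6^(-1) ≡ 6^{17} ≡ 16 (mod 19). Verify: 6 × 16 = 96 ≡ 1 (mod 19)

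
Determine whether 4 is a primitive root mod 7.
4^{3} ≡ 1 (mod 7) and 3 < 6, so ord_7(4) = 3 ≠ 6 and 4 is not a primitive root.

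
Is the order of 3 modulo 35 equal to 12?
Powers of 3 mod 35: 3^1≡3, 3^2≡9, 3^3≡27, 3^4≡11, 3^5≡33, 3^6≡29, 3^7≡17, 3^8≡16, 3^9≡13, 3^10≡4, 3^11≡12, 3^12≡1. First k with 3^k≡1 is k=12. Yes, ord_35(3) = 12.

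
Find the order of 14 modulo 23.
Powers of 14 mod 23: 14^1≡14, 14^2≡12, 14^3≡7, 14^4≡6, 14^5≡15, 14^6≡3, 14^7≡19, 14^8≡13, 14^9≡21, 14^10≡18, 14^11≡22, 14^12≡9, 14^13≡11, 14^14≡16, 14^15≡17, 14^16≡8, 14^17≡20, 14^18≡4, 14^19≡10, 14^20≡2, 14^21≡5, 14^22≡1. ord_23(14) = 22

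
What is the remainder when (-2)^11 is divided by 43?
By repeated squaring (mod 43): (-2)^{1}≡41, (-2)^{2}≡4, (-2)^{4}≡16, (-2)^{8}≡41. Then (-2)^{11} = (-2)^{8+2+1} ≡ 41 × 4 × 41 ≡ 16 (mod 43)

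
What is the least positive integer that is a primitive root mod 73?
g = 5. Powers: [5, 25, 52, 41, 59, 3, 15, ...] generates all 72 non-zero residues.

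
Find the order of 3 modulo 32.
Powers of 3 mod 32: 3^1≡3, 3^2≡9, 3^3≡27, 3^4≡17, 3^5≡19, 3^6≡25, 3^7≡11, 3^8≡1. Order = 8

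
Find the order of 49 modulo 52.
Powers of 49 mod 52: 49^1≡49, 49^2≡9, 49^3≡25, 49^4≡29, 49^5≡17, 49^6≡1. ord_52(49) = 6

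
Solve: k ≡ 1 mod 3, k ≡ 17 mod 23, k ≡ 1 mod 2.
M = 3 × 23 × 2 = 138. M₁ = 46, y₁ ≡ 1 mod 3. M₂ = 6, y₂ ≡ 4 mod 23. M₃ = 69, y₃ ≡ 1 mod 2. k = 1×46×1 + 17×6×4 + 1×69×1 ≡ 109 mod 138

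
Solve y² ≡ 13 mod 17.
The square roots of 13 mod 17 are 8 and 9. Verify: 8² = 64 ≡ 13 mod 17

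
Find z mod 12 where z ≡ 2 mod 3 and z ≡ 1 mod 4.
M = 3 × 4 = 12. M₁ = 4, y₁ ≡ 1 mod 3. M₂ = 3, y₂ ≡ 3 mod 4. z = 2×4×1 + 1×3×3 ≡ 5 mod 12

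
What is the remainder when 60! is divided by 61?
By Wilson's theorem, (60)! ≡ -1 ≡ 60 (mod 61)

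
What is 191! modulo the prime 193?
(192)! = (191)! × (192) ≡ -1 (mod 193). So (191)! ≡ -1 × (192)^(-1) ≡ (-1)×(-1) = 1 (mod 193)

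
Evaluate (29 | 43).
(29/43) = 29^{21} mod 43 = -1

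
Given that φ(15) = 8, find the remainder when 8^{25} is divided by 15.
By Euler: 8^{8} ≡ 1 mod 15 since gcd(8, 15) = 1. 25 = 3×8 + 1. So 8^{25} ≡ 8^{1} ≡ 8 mod 15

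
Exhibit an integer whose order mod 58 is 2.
57 has order 2 mod 58 since 57^{2} ≡ 1 mod 58 and no smaller power works.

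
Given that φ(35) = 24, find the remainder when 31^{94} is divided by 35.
By Euler: 31^{24} ≡ 1 (mod 35) since gcd(31, 35) = 1. 94 = 3×24 + 22. So 31^{94} ≡ 31^{22} ≡ 11 (mod 35)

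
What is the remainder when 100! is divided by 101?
By Wilson's theorem, (100)! ≡ -1 ≡ 100 mod 101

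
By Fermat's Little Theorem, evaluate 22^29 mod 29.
By Fermat: 22^{28} ≡ 1 (mod 29). So 22^{29} = 22^{28} · 22^{1} ≡ 22^{1} ≡ 22 (mod 29)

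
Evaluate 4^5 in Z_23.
By repeated squaring (mod 23): 4^{1}≡4, 4^{2}≡16, 4^{4}≡3. Then 4^{5} = 4^{4+1} ≡ 3 × 4 ≡ 12 (mod 23)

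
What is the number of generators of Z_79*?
There are φ(79-1) = φ(78) = 24 primitive roots modulo 79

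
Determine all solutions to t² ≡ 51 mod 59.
The square roots of 51 mod 59 are 46 and 13. Verify: 46² = 2116 ≡ 51 mod 59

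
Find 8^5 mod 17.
By repeated squaring mod 17: 8^{1}≡8, 8^{2}≡13, 8^{4}≡16. Then 8^{5} = 8^{4+1} ≡ 16 × 8 ≡ 9 mod 17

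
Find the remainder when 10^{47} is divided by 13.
By Fermat: 10^{12} ≡ 1 (mod 13). 47 = 3×12 + 11. So 10^{47} ≡ 10^{11} ≡ 4 (mod 13)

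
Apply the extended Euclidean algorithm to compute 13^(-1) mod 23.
Extended GCD: 13(-7) + 23(4) = 1. So 13^(-1) ≡ -7 ≡ 16 mod 23. Verify: 13 × 16 = 208 ≡ 1 mod 23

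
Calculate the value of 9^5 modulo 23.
By repeated squaring mod 23: 9^{1}≡9, 9^{2}≡12, 9^{4}≡6. Then 9^{5} = 9^{4+1} ≡ 6 × 9 ≡ 8 mod 23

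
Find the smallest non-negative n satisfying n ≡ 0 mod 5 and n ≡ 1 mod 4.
M = 5 × 4 = 20. M₁ = 4, y₁ ≡ 4 mod 5. M₂ = 5, y₂ ≡ 1 mod 4. n = 0×4×4 + 1×5×1 ≡ 5 mod 20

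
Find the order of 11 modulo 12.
Powers of 11 mod 12: 11^1≡11, 11^2≡1. Order = 2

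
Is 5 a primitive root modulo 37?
ord_37(5) divides 36. For each prime q|36: 5^{18}≡36, 5^{12}≡10, none ≡ 1. So 5 has order 36 and is a primitive root mod 37.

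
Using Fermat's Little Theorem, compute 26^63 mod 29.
By Fermat: 26^{28} ≡ 1 mod 29. 63 = 2×28 + 7. So 26^{63} ≡ 26^{7} ≡ 17 mod 29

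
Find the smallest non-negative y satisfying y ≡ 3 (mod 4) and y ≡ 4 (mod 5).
M = 4 × 5 = 20. M₁ = 5, y₁ ≡ 1 (mod 4). M₂ = 4, y₂ ≡ 4 (mod 5). y = 3×5×1 + 4×4×4 ≡ 19 (mod 20)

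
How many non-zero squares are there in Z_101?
For prime 101, there are (p-1)/2 = (101-1)/2 = 50 quadratic residues (excluding 0).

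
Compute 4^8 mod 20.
By repeated squaring (mod 20): 4^{1}≡4, 4^{2}≡16, 4^{4}≡16, 4^{8}≡16. So 4^{8} ≡ 16 (mod 20)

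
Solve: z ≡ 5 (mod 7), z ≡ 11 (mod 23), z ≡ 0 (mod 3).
M = 7 × 23 × 3 = 483. M₁ = 69, y₁ ≡ 6 (mod 7). M₂ = 21, y₂ ≡ 11 (mod 23). M₃ = 161, y₃ ≡ 2 (mod 3). z = 5×69×6 + 11×21×11 + 0×161×2 ≡ 264 (mod 483)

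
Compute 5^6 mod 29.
By repeated squaring (mod 29): 5^{1}≡5, 5^{2}≡25, 5^{4}≡16. Then 5^{6} = 5^{4+2} ≡ 16 × 25 ≡ 23 (mod 29)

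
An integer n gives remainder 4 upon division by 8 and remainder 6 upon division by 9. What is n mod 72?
M = 8 × 9 = 72. M₁ = 9, y₁ ≡ 1 mod 8. M₂ = 8, y₂ ≡ 8 mod 9. n = 4×9×1 + 6×8×8 ≡ 60 mod 72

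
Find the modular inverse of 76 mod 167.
Since 167 is prime, by Fermat 76^(-1) ≡ 76^{165} ≡ 11 mod 167. Verify: 76 × 11 = 836 ≡ 1 mod 167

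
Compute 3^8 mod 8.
By repeated squaring (mod 8): 3^{1}≡3, 3^{2}≡1, 3^{4}≡1, 3^{8}≡1. So 3^{8} ≡ 1 (mod 8)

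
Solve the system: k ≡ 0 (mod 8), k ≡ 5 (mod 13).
M = 8 × 13 = 104. M₁ = 13, y₁ ≡ 5 (mod 8). M₂ = 8, y₂ ≡ 5 (mod 13). k = 0×13×5 + 5×8×5 ≡ 96 (mod 104)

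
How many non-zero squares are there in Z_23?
For prime 23, there are (p-1)/2 = (23-1)/2 = 11 quadratic residues (excluding 0).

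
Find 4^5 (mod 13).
By repeated squaring (mod 13): 4^{1}≡4, 4^{2}≡3, 4^{4}≡9. Then 4^{5} = 4^{4+1} ≡ 9 × 4 ≡ 10 (mod 13)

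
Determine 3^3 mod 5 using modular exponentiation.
3^{3} = 27 ≡ 2 mod 5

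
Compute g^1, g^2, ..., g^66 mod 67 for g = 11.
11^1, 11^2, ..., 11^{66} mod 67: [11, 54, 58, 35, 50, 14, 20, 19, 8, 21, 30, 62, 12, 65, 45, 26, 18, 64, 34, 39, 27, 29, 51, 25, 7, 10, 43, 4, 44, 15, 31, 6, 66, 56, 13, 9, 32, 17, 53, 47, 48, 59, 46, 37, 5, 55, 2, 22, 41, 49, 3, 33, 28, 40, 38, 16, 42, 60, 57, 24, 63, 23, 52, 36, 61, 1]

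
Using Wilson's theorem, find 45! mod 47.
(46)! = (45)! × (46) ≡ -1 mod 47. So (45)! ≡ -1 × (46)^(-1) ≡ (-1)×(-1) = 1 mod 47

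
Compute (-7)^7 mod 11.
By repeated squaring (mod 11): (-7)^{1}≡4, (-7)^{2}≡5, (-7)^{4}≡3. Then (-7)^{7} = (-7)^{4+2+1} ≡ 3 × 5 × 4 ≡ 5 (mod 11)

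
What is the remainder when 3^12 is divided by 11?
Using Fermat: 3^{10} ≡ 1 (mod 11). 12 ≡ 2 (mod 10). So 3^{12} ≡ 3^{2} ≡ 9 (mod 11)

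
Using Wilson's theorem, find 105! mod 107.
(106)! = (105)! × (106) ≡ -1 mod 107. So (105)! ≡ -1 × (106)^(-1) ≡ (-1)×(-1) = 1 mod 107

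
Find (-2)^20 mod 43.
By repeated squaring mod 43: (-2)^{1}≡41, (-2)^{2}≡4, (-2)^{4}≡16, (-2)^{8}≡41, (-2)^{16}≡4. Then (-2)^{20} = (-2)^{16+4} ≡ 4 × 16 ≡ 21 mod 43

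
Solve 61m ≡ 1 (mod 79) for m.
Since 79 is prime, by Fermat 61^(-1) ≡ 61^{77} ≡ 57 (mod 79). Verify: 61 × 57 = 3477 ≡ 1 (mod 79)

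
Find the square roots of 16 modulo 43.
The square roots of 16 mod 43 are 4 and 39. Verify: 4² = 16 ≡ 16 (mod 43)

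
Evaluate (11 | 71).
(11/71) = 11^{35} mod 71 = -1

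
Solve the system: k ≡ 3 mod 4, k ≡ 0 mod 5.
M = 4 × 5 = 20. M₁ = 5, y₁ ≡ 1 mod 4. M₂ = 4, y₂ ≡ 4 mod 5. k = 3×5×1 + 0×4×4 ≡ 15 mod 20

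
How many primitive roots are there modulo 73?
Number of primitive roots mod 73 = φ(p-1) = φ(72) = 24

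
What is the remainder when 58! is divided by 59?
By Wilson's theorem, (58)! ≡ -1 ≡ 58 (mod 59)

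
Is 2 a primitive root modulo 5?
ord_5(2) divides 4. For each prime q|4: 2^{2}≡4, none ≡ 1. So 2 has order 4 and is a primitive root mod 5.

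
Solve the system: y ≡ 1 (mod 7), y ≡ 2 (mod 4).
M = 7 × 4 = 28. M₁ = 4, y₁ ≡ 2 (mod 7). M₂ = 7, y₂ ≡ 3 (mod 4). y = 1×4×2 + 2×7×3 ≡ 22 (mod 28)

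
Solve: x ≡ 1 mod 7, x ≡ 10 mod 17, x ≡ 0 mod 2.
M = 7 × 17 × 2 = 238. M₁ = 34, y₁ ≡ 6 mod 7. M₂ = 14, y₂ ≡ 11 mod 17. M₃ = 119, y₃ ≡ 1 mod 2. x = 1×34×6 + 10×14×11 + 0×119×1 ≡ 78 mod 238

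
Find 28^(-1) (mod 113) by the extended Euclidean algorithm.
Extended GCD: 28(-4) + 113(1) = 1. So 28^(-1) ≡ -4 ≡ 109 (mod 113). Verify: 28 × 109 = 3052 ≡ 1 (mod 113)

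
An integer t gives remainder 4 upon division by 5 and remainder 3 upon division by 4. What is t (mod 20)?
M = 5 × 4 = 20. M₁ = 4, y₁ ≡ 4 (mod 5). M₂ = 5, y₂ ≡ 1 (mod 4). t = 4×4×4 + 3×5×1 ≡ 19 (mod 20)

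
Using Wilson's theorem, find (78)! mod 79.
By Wilson's theorem, (78)! ≡ -1 ≡ 78 (mod 79)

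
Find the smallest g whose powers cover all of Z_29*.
g = 2. For each prime q|28: 2^{14}≡28, 2^{4}≡16, none ≡ 1, so ord_29(2) = 28 and 2 is a primitive root.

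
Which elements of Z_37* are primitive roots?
There are φ(36) = 12 primitive roots mod 37: {2, 5, 13, 15, 17, 18, 19, 20, 22, 24, 32, 35}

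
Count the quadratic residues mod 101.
Exactly half the non-zero residues mod a prime are QRs: (101-1)/2 = 50.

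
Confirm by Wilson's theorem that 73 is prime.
(72)! mod 73 = 72. Since this equals -1 (mod 73), Wilson confirms 73 is prime.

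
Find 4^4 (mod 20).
4^{4} = 256 ≡ 16 (mod 20)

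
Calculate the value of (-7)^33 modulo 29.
Using Fermat: (-7)^{28} ≡ 1 (mod 29). 33 ≡ 5 (mod 28). So (-7)^{33} ≡ (-7)^{5} ≡ 13 (mod 29)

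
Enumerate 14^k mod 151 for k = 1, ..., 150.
14^1, 14^2, ..., 14^{150} mod 151: [14, 45, 26, 62, 113, 72, 102, 69, 60, 85, 133, 50, 96, 136, 92, 80, 63, 127, 117, 128, 131, 22, 6, 84, 119, 5, 70, 74, 130, 8, 112, 58, 57, 43, 149, 123, 61, 99, 27, 76, 7, 98, 13, 31, 132, 36, 51, 110, 30, 118, 142, 25, 48, 68, 46, 40, 107, 139, 134, 64, 141, 11, 3, 42, 135, 78, 35, 37, 65, 4, 56, 29, 104, 97, 150, 137, 106, 125, 89, 38, 79, 49, 82, 91, 66, 18, 101, 55, 15, 59, 71, 88, 24, 34, 23, 20, 129, 145, 67, 32, 146, 81, 77, 21, 143, 39, 93, 94, 108, 2, 28, 90, 52, 124, 75, 144, 53, 138, 120, 19, 115, 100, 41, 121, 33, 9, 126, 103, 83, 105, 111, 44, 12, 17, 87, 10, 140, 148, 109, 16, 73, 116, 114, 86, 147, 95, 122, 47, 54, 1]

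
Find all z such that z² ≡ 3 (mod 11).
The square roots of 3 mod 11 are 5 and 6. Verify: 5² = 25 ≡ 3 (mod 11)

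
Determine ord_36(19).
Powers of 19 mod 36: 19^1≡19, 19^2≡1. Order = 2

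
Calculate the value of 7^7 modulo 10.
By repeated squaring (mod 10): 7^{1}≡7, 7^{2}≡9, 7^{4}≡1. Then 7^{7} = 7^{4+2+1} ≡ 1 × 9 × 7 ≡ 3 (mod 10)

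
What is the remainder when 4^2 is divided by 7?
4^{2} = 16 ≡ 2 mod 7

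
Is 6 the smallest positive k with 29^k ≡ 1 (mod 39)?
Powers of 29 mod 39: 29^1≡29, 29^2≡22, 29^3≡14, 29^4≡16, 29^5≡35, 29^6≡1. First k with 29^k≡1 is k=6. Yes, ord_39(29) = 6.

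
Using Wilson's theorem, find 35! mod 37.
(36)! = (35)! × (36) ≡ -1 mod 37. So (35)! ≡ -1 × (36)^(-1) ≡ (-1)×(-1) = 1 mod 37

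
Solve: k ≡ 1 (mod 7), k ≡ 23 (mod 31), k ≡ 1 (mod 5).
M = 7 × 31 × 5 = 1085. M₁ = 155, y₁ ≡ 1 (mod 7). M₂ = 35, y₂ ≡ 8 (mod 31). M₃ = 217, y₃ ≡ 3 (mod 5). k = 1×155×1 + 23×35×8 + 1×217×3 ≡ 736 (mod 1085)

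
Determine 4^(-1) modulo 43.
Since 43 is prime, by Fermat 4^(-1) ≡ 4^{41} ≡ 11 mod 43. Verify: 4 × 11 = 44 ≡ 1 mod 43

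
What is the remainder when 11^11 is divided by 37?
By repeated squaring mod 37: 11^{1}≡11, 11^{2}≡10, 11^{4}≡26, 11^{8}≡10. Then 11^{11} = 11^{8+2+1} ≡ 10 × 10 × 11 ≡ 27 mod 37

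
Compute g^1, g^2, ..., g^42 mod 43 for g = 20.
20^1, 20^2, ..., 20^{42} mod 43: [20, 13, 2, 40, 26, 4, 37, 9, 8, 31, 18, 16, 19, 36, 32, 38, 29, 21, 33, 15, 42, 23, 30, 41, 3, 17, 39, 6, 34, 35, 12, 25, 27, 24, 7, 11, 5, 14, 22, 10, 28, 1]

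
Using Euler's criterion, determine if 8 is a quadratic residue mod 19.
By Euler's criterion: 8^{9} ≡ 18 (mod 19). Since this equals -1 (≡ 18), 8 is not a QR.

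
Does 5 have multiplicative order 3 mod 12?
Powers of 5 mod 12: 5^1≡5, 5^2≡1. Already 5^2≡1, so the order is 2 < 3. No, the actual order is 2.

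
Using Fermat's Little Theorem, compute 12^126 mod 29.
By Fermat: 12^{28} ≡ 1 mod 29. 126 = 4×28 + 14. So 12^{126} ≡ 12^{14} ≡ 28 mod 29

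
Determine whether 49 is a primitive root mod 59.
49^{29} ≡ 1 mod 59 and 29 < 58, so ord_59(49) = 29 ≠ 58 and 49 is not a primitive root.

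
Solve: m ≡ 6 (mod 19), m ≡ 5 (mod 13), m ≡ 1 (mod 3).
M = 19 × 13 × 3 = 741. M₁ = 39, y₁ ≡ 1 (mod 19). M₂ = 57, y₂ ≡ 8 (mod 13). M₃ = 247, y₃ ≡ 1 (mod 3). m = 6×39×1 + 5×57×8 + 1×247×1 ≡ 538 (mod 741)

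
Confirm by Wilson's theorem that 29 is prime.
(28)! mod 29 = 28. Since this equals -1 mod 29, Wilson confirms 29 is prime.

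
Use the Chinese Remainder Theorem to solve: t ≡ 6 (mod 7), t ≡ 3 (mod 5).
M = 7 × 5 = 35. M₁ = 5, y₁ ≡ 3 (mod 7). M₂ = 7, y₂ ≡ 3 (mod 5). t = 6×5×3 + 3×7×3 ≡ 13 (mod 35)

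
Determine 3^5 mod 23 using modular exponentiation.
By repeated squaring mod 23: 3^{1}≡3, 3^{2}≡9, 3^{4}≡12. Then 3^{5} = 3^{4+1} ≡ 12 × 3 ≡ 13 mod 23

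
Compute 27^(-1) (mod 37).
Since 37 is prime, by Fermat 27^(-1) ≡ 27^{35} ≡ 11 (mod 37). Verify: 27 × 11 = 297 ≡ 1 (mod 37)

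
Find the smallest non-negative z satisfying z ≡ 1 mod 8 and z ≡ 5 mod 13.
M = 8 × 13 = 104. M₁ = 13, y₁ ≡ 5 mod 8. M₂ = 8, y₂ ≡ 5 mod 13. z = 1×13×5 + 5×8×5 ≡ 57 mod 104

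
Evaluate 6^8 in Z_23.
By repeated squaring (mod 23): 6^{1}≡6, 6^{2}≡13, 6^{4}≡8, 6^{8}≡18. So 6^{8} ≡ 18 (mod 23)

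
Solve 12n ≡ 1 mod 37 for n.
Since 37 is prime, by Fermat 12^(-1) ≡ 12^{35} ≡ 34 mod 37. Verify: 12 × 34 = 408 ≡ 1 mod 37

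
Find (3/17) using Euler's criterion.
(3/17) = 3^{8} mod 17 = -1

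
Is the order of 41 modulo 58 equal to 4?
Powers of 41 mod 58: 41^1≡41, 41^2≡57, 41^3≡17, 41^4≡1. First k with 41^k≡1 is k=4. Yes, ord_58(41) = 4.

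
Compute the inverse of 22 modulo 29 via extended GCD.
Extended GCD: 22(4) + 29(-3) = 1. So 22^(-1) ≡ 4 mod 29. Verify: 22 × 4 = 88 ≡ 1 mod 29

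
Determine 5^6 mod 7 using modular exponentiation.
Using Fermat: 5^{6} ≡ 1 mod 7. 6 ≡ 0 mod 6. So 5^{6} ≡ 5^{0} ≡ 1 mod 7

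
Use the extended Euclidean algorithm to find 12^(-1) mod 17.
Extended GCD: 12(-7) + 17(5) = 1. So 12^(-1) ≡ -7 ≡ 10 mod 17. Verify: 12 × 10 = 120 ≡ 1 mod 17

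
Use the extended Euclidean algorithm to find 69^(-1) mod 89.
Extended GCD: 69(40) + 89(-31) = 1. So 69^(-1) ≡ 40 mod 89. Verify: 69 × 40 = 2760 ≡ 1 mod 89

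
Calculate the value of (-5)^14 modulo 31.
By repeated squaring (mod 31): (-5)^{1}≡26, (-5)^{2}≡25, (-5)^{4}≡5, (-5)^{8}≡25. Then (-5)^{14} = (-5)^{8+4+2} ≡ 25 × 5 × 25 ≡ 25 (mod 31)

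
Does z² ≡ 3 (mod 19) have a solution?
By Euler's criterion: 3^{9} ≡ 18 (mod 19). Since this equals -1 (≡ 18), 3 is not a QR.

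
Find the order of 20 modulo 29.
Powers of 20 mod 29: 20^1≡20, 20^2≡23, 20^3≡25, 20^4≡7, 20^5≡24, 20^6≡16, 20^7≡1. ord_29(20) = 7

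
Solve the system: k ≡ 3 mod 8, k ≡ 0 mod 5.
M = 8 × 5 = 40. M₁ = 5, y₁ ≡ 5 mod 8. M₂ = 8, y₂ ≡ 2 mod 5. k = 3×5×5 + 0×8×2 ≡ 35 mod 40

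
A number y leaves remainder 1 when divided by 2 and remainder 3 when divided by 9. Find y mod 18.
M = 2 × 9 = 18. M₁ = 9, y₁ ≡ 1 mod 2. M₂ = 2, y₂ ≡ 5 mod 9. y = 1×9×1 + 3×2×5 ≡ 3 mod 18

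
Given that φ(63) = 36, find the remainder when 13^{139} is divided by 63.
By Euler: 13^{36} ≡ 1 (mod 63) since gcd(13, 63) = 1. 139 = 3×36 + 31. So 13^{139} ≡ 13^{31} ≡ 13 (mod 63)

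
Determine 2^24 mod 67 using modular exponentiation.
By repeated squaring (mod 67): 2^{1}≡2, 2^{2}≡4, 2^{4}≡16, 2^{8}≡55, 2^{16}≡10. Then 2^{24} = 2^{16+8} ≡ 10 × 55 ≡ 14 (mod 67)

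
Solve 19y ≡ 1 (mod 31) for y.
Since 31 is prime, by Fermat 19^(-1) ≡ 19^{29} ≡ 18 (mod 31). Verify: 19 × 18 = 342 ≡ 1 (mod 31)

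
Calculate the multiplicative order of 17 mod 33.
Powers of 17 mod 33: 17^1≡17, 17^2≡25, 17^3≡29, 17^4≡31, 17^5≡32, 17^6≡16, 17^7≡8, 17^8≡4, 17^9≡2, 17^10≡1. So the order of 17 is 10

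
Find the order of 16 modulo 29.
Powers of 16 mod 29: 16^1≡16, 16^2≡24, 16^3≡7, 16^4≡25, 16^5≡23, 16^6≡20, 16^7≡1. Order = 7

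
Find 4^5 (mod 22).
By repeated squaring (mod 22): 4^{1}≡4, 4^{2}≡16, 4^{4}≡14. Then 4^{5} = 4^{4+1} ≡ 14 × 4 ≡ 12 (mod 22)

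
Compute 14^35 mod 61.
By repeated squaring mod 61: 14^{1}≡14, 14^{2}≡13, 14^{4}≡47, 14^{8}≡13, 14^{16}≡47, 14^{32}≡13. Then 14^{35} = 14^{32+2+1} ≡ 13 × 13 × 14 ≡ 48 mod 61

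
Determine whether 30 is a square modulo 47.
By Euler's criterion: 30^{23} ≡ 46 mod 47. Since this equals -1 (≡ 46), 30 is not a QR.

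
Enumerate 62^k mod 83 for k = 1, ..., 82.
62^1, 62^2, ..., 62^{82} mod 83: [62, 26, 35, 12, 80, 63, 5, 61, 47, 9, 60, 68, 66, 25, 56, 69, 45, 51, 8, 81, 42, 31, 13, 59, 6, 40, 73, 44, 72, 65, 46, 30, 34, 33, 54, 28, 76, 64, 67, 4, 82, 21, 57, 48, 71, 3, 20, 78, 22, 36, 74, 23, 15, 17, 58, 27, 14, 38, 32, 75, 2, 41, 52, 70, 24, 77, 43, 10, 39, 11, 18, 37, 53, 49, 50, 29, 55, 7, 19, 16, 79, 1]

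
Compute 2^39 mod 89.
By repeated squaring (mod 89): 2^{1}≡2, 2^{2}≡4, 2^{4}≡16, 2^{8}≡78, 2^{16}≡32, 2^{32}≡45. Then 2^{39} = 2^{32+4+2+1} ≡ 45 × 16 × 4 × 2 ≡ 64 (mod 89)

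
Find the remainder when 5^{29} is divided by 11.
By Fermat: 5^{10} ≡ 1 (mod 11). 29 = 2×10 + 9. So 5^{29} ≡ 5^{9} ≡ 9 (mod 11)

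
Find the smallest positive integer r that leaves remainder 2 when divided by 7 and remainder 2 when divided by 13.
M = 7 × 13 = 91. M₁ = 13, y₁ ≡ 6 mod 7. M₂ = 7, y₂ ≡ 2 mod 13. r = 2×13×6 + 2×7×2 ≡ 2 mod 91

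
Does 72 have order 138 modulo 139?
ord_139(72) divides 138. For each prime q|138: 72^{69}≡138, 72^{46}≡96, 72^{6}≡116, none ≡ 1. So 72 has order 138 and is a primitive root mod 139.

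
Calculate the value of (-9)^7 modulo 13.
By repeated squaring mod 13: (-9)^{1}≡4, (-9)^{2}≡3, (-9)^{4}≡9. Then (-9)^{7} = (-9)^{4+2+1} ≡ 9 × 3 × 4 ≡ 4 mod 13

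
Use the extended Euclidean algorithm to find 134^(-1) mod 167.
Extended GCD: 134(-81) + 167(65) = 1. So 134^(-1) ≡ -81 ≡ 86 (mod 167). Verify: 134 × 86 = 11524 ≡ 1 (mod 167)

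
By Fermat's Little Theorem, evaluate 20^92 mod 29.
By Fermat: 20^{28} ≡ 1 (mod 29). 92 = 3×28 + 8. So 20^{92} ≡ 20^{8} ≡ 20 (mod 29)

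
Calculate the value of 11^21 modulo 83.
By repeated squaring (mod 83): 11^{1}≡11, 11^{2}≡38, 11^{4}≡33, 11^{8}≡10, 11^{16}≡17. Then 11^{21} = 11^{16+4+1} ≡ 17 × 33 × 11 ≡ 29 (mod 83)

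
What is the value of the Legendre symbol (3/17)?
(3/17) = 3^{8} mod 17 = -1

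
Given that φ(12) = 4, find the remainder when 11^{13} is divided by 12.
By Euler: 11^{4} ≡ 1 mod 12 since gcd(11, 12) = 1. 13 = 3×4 + 1. So 11^{13} ≡ 11^{1} ≡ 11 mod 12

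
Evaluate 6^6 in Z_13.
By repeated squaring mod 13: 6^{1}≡6, 6^{2}≡10, 6^{4}≡9. Then 6^{6} = 6^{4+2} ≡ 9 × 10 ≡ 12 mod 13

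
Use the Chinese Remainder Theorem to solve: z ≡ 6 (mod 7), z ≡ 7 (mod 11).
M = 7 × 11 = 77. M₁ = 11, y₁ ≡ 2 (mod 7). M₂ = 7, y₂ ≡ 8 (mod 11). z = 6×11×2 + 7×7×8 ≡ 62 (mod 77)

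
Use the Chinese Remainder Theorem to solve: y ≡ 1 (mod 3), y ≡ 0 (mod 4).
M = 3 × 4 = 12. M₁ = 4, y₁ ≡ 1 (mod 3). M₂ = 3, y₂ ≡ 3 (mod 4). y = 1×4×1 + 0×3×3 ≡ 4 (mod 12)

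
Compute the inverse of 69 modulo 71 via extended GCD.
Extended GCD: 69(35) + 71(-34) = 1. So 69^(-1) ≡ 35 mod 71. Verify: 69 × 35 = 2415 ≡ 1 mod 71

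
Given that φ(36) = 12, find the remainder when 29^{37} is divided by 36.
By Euler: 29^{12} ≡ 1 (mod 36) since gcd(29, 36) = 1. 37 = 3×12 + 1. So 29^{37} ≡ 29^{1} ≡ 29 (mod 36)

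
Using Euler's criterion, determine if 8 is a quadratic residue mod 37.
By Euler's criterion: 8^{18} ≡ 36 (mod 37). Since this equals -1 (≡ 36), 8 is not a QR.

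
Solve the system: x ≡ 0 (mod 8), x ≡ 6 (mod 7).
M = 8 × 7 = 56. M₁ = 7, y₁ ≡ 7 (mod 8). M₂ = 8, y₂ ≡ 1 (mod 7). x = 0×7×7 + 6×8×1 ≡ 48 (mod 56)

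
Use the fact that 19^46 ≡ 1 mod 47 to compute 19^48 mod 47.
By Fermat: 19^{46} ≡ 1 mod 47. So 19^{48} = 19^{46} · 19^{2} ≡ 19^{2} ≡ 32 mod 47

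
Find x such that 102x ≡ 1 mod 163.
Since 163 is prime, by Fermat 102^(-1) ≡ 102^{161} ≡ 8 mod 163. Verify: 102 × 8 = 816 ≡ 1 mod 163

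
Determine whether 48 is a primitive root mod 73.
48^{36} ≡ 1 mod 73 and 36 < 72, so ord_73(48) = 36 ≠ 72 and 48 is not a primitive root.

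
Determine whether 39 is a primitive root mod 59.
ord_59(39) divides 58. For each prime q|58: 39^{29}≡58, 39^{2}≡46, none ≡ 1. So 39 has order 58 and is a primitive root mod 59.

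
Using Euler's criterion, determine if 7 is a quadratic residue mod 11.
By Euler's criterion: 7^{5} ≡ 10 mod 11. Since this equals -1 (≡ 10), 7 is not a QR.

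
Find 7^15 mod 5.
Using Fermat: 7^{4} ≡ 1 mod 5. 15 ≡ 3 mod 4. So 7^{15} ≡ 7^{3} ≡ 3 mod 5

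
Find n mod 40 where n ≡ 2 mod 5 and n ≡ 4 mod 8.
M = 5 × 8 = 40. M₁ = 8, y₁ ≡ 2 mod 5. M₂ = 5, y₂ ≡ 5 mod 8. n = 2×8×2 + 4×5×5 ≡ 12 mod 40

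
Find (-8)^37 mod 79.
By repeated squaring mod 79: (-8)^{1}≡71, (-8)^{2}≡64, (-8)^{4}≡67, (-8)^{8}≡65, (-8)^{16}≡38, (-8)^{32}≡22. Then (-8)^{37} = (-8)^{32+4+1} ≡ 22 × 67 × 71 ≡ 58 mod 79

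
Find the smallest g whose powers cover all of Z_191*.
g = 19. Powers: [19, 170, 174, 59, 166, 98, 143, 43, ...] generates all 190 non-zero residues.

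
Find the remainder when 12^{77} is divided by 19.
By Fermat: 12^{18} ≡ 1 (mod 19). 77 = 4×18 + 5. So 12^{77} ≡ 12^{5} ≡ 8 (mod 19)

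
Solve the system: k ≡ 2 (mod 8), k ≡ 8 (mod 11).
M = 8 × 11 = 88. M₁ = 11, y₁ ≡ 3 (mod 8). M₂ = 8, y₂ ≡ 7 (mod 11). k = 2×11×3 + 8×8×7 ≡ 74 (mod 88)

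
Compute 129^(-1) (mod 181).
Since 181 is prime, by Fermat 129^(-1) ≡ 129^{179} ≡ 87 (mod 181). Verify: 129 × 87 = 11223 ≡ 1 (mod 181)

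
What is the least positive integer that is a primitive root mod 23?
g = 5. For each prime q|22: 5^{11}≡22, 5^{2}≡2, none ≡ 1, so ord_23(5) = 22 and 5 is a primitive root.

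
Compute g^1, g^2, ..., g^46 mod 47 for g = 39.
39^1, 39^2, ..., 39^{46} mod 47: [39, 17, 5, 7, 38, 25, 35, 2, 31, 34, 10, 14, 29, 3, 23, 4, 15, 21, 20, 28, 11, 6, 46, 8, 30, 42, 40, 9, 22, 12, 45, 16, 13, 37, 33, 18, 44, 24, 43, 32, 26, 27, 19, 36, 41, 1]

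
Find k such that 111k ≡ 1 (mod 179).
Since 179 is prime, by Fermat 111^(-1) ≡ 111^{177} ≡ 50 (mod 179). Verify: 111 × 50 = 5550 ≡ 1 (mod 179)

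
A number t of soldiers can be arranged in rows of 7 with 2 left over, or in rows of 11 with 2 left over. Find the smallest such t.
M = 7 × 11 = 77. M₁ = 11, y₁ ≡ 2 mod 7. M₂ = 7, y₂ ≡ 8 mod 11. t = 2×11×2 + 2×7×8 ≡ 2 mod 77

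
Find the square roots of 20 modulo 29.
The square roots of 20 mod 29 are 7 and 22. Verify: 7² = 49 ≡ 20 mod 29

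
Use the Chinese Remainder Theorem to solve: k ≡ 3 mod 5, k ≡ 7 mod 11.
M = 5 × 11 = 55. M₁ = 11, y₁ ≡ 1 mod 5. M₂ = 5, y₂ ≡ 9 mod 11. k = 3×11×1 + 7×5×9 ≡ 18 mod 55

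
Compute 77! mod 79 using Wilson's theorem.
(78)! = (77)! × (78) ≡ -1 mod 79. So (77)! ≡ -1 × (78)^(-1) ≡ (-1)×(-1) = 1 mod 79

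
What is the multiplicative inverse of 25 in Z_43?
Since 43 is prime, by Fermat 25^(-1) ≡ 25^{41} ≡ 31 mod 43. Verify: 25 × 31 = 775 ≡ 1 mod 43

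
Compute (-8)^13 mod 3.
Using Fermat: (-8)^{2} ≡ 1 (mod 3). 13 ≡ 1 (mod 2). So (-8)^{13} ≡ (-8)^{1} ≡ 1 (mod 3)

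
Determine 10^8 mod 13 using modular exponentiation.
By repeated squaring (mod 13): 10^{1}≡10, 10^{2}≡9, 10^{4}≡3, 10^{8}≡9. So 10^{8} ≡ 9 (mod 13)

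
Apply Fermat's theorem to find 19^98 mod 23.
By Fermat: 19^{22} ≡ 1 mod 23. 98 = 4×22 + 10. So 19^{98} ≡ 19^{10} ≡ 6 mod 23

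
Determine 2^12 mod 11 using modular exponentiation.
Using Fermat: 2^{10} ≡ 1 (mod 11). 12 ≡ 2 (mod 10). So 2^{12} ≡ 2^{2} ≡ 4 (mod 11)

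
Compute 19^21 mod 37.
By repeated squaring mod 37: 19^{1}≡19, 19^{2}≡28, 19^{4}≡7, 19^{8}≡12, 19^{16}≡33. Then 19^{21} = 19^{16+4+1} ≡ 33 × 7 × 19 ≡ 23 mod 37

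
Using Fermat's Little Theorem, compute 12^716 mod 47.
By Fermat: 12^{46} ≡ 1 mod 47. 716 ≡ 26 mod 46. So 12^{716} ≡ 12^{26} ≡ 36 mod 47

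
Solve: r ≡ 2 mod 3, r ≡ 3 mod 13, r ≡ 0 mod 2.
M = 3 × 13 × 2 = 78. M₁ = 26, y₁ ≡ 2 mod 3. M₂ = 6, y₂ ≡ 11 mod 13. M₃ = 39, y₃ ≡ 1 mod 2. r = 2×26×2 + 3×6×11 + 0×39×1 ≡ 68 mod 78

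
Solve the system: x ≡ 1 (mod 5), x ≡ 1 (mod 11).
M = 5 × 11 = 55. M₁ = 11, y₁ ≡ 1 (mod 5). M₂ = 5, y₂ ≡ 9 (mod 11). x = 1×11×1 + 1×5×9 ≡ 1 (mod 55)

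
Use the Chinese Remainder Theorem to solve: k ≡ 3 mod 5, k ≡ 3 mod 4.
M = 5 × 4 = 20. M₁ = 4, y₁ ≡ 4 mod 5. M₂ = 5, y₂ ≡ 1 mod 4. k = 3×4×4 + 3×5×1 ≡ 3 mod 20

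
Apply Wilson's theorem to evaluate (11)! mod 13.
(12)! = (11)! × (12) ≡ -1 mod 13. So (11)! ≡ -1 × (12)^(-1) ≡ (-1)×(-1) = 1 mod 13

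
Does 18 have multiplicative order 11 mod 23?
Powers of 18 mod 23: 18^1≡18, 18^2≡2, 18^3≡13, 18^4≡4, 18^5≡3, 18^6≡8, 18^7≡6, 18^8≡16, 18^9≡12, 18^10≡9, 18^11≡1. First k with 18^k≡1 is k=11. Yes, ord_23(18) = 11.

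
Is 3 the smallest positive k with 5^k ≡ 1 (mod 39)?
Powers of 5 mod 39: 5^1≡5, 5^2≡25, 5^3≡8, 5^4≡1. 5^3≡8≢1, so ord ≠ 3. No, the actual order is 4.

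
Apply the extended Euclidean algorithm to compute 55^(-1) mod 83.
Extended GCD: 55(-3) + 83(2) = 1. So 55^(-1) ≡ -3 ≡ 80 (mod 83). Verify: 55 × 80 = 4400 ≡ 1 (mod 83)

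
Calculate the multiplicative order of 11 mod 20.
Powers of 11 mod 20: 11^1≡11, 11^2≡1. ord_20(11) = 2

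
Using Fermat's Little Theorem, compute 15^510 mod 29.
By Fermat: 15^{28} ≡ 1 (mod 29). 510 ≡ 6 (mod 28). So 15^{510} ≡ 15^{6} ≡ 5 (mod 29)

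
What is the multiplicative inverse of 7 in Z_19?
Since 19 is prime, by Fermat 7^(-1) ≡ 7^{17} ≡ 11 mod 19. Verify: 7 × 11 = 77 ≡ 1 mod 19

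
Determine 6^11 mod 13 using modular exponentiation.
By repeated squaring mod 13: 6^{1}≡6, 6^{2}≡10, 6^{4}≡9, 6^{8}≡3. Then 6^{11} = 6^{8+2+1} ≡ 3 × 10 × 6 ≡ 11 mod 13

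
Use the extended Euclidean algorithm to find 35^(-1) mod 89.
Extended GCD: 35(28) + 89(-11) = 1. So 35^(-1) ≡ 28 mod 89. Verify: 35 × 28 = 980 ≡ 1 mod 89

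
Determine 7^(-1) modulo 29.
Since 29 is prime, by Fermat 7^(-1) ≡ 7^{27} ≡ 25 (mod 29). Verify: 7 × 25 = 175 ≡ 1 (mod 29)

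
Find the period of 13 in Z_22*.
Powers of 13 mod 22: 13^1≡13, 13^2≡15, 13^3≡19, 13^4≡5, 13^5≡21, 13^6≡9, 13^7≡7, 13^8≡3, 13^9≡17, 13^10≡1. So the order of 13 is 10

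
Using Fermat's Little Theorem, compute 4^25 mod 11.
By Fermat: 4^{10} ≡ 1 (mod 11). 25 = 2×10 + 5. So 4^{25} ≡ 4^{5} ≡ 1 (mod 11)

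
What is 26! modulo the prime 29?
(28)! = (26)! × (27) × (28) ≡ -1 mod 29. So (26)! ≡ -1 × [(28)(27)]^(-1) ≡ 14 mod 29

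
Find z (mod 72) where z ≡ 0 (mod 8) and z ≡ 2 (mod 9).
M = 8 × 9 = 72. M₁ = 9, y₁ ≡ 1 (mod 8). M₂ = 8, y₂ ≡ 8 (mod 9). z = 0×9×1 + 2×8×8 ≡ 56 (mod 72)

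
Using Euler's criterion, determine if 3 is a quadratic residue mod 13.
By Euler's criterion: 3^{6} ≡ 1 mod 13. Since this equals 1, 3 is a QR.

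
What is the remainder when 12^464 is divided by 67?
Using Fermat: 12^{66} ≡ 1 (mod 67). 464 ≡ 2 (mod 66). So 12^{464} ≡ 12^{2} ≡ 10 (mod 67)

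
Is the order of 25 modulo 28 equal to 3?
Powers of 25 mod 28: 25^1≡25, 25^2≡9, 25^3≡1. First k with 25^k≡1 is k=3. Yes, ord_28(25) = 3.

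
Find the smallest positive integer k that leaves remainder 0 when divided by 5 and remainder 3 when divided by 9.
M = 5 × 9 = 45. M₁ = 9, y₁ ≡ 4 mod 5. M₂ = 5, y₂ ≡ 2 mod 9. k = 0×9×4 + 3×5×2 ≡ 30 mod 45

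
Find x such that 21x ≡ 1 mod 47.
Since 47 is prime, by Fermat 21^(-1) ≡ 21^{45} ≡ 9 mod 47. Verify: 21 × 9 = 189 ≡ 1 mod 47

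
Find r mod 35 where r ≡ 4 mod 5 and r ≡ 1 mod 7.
M = 5 × 7 = 35. M₁ = 7, y₁ ≡ 3 mod 5. M₂ = 5, y₂ ≡ 3 mod 7. r = 4×7×3 + 1×5×3 ≡ 29 mod 35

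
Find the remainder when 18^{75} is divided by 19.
By Fermat: 18^{18} ≡ 1 (mod 19). 75 = 4×18 + 3. So 18^{75} ≡ 18^{3} ≡ 18 (mod 19)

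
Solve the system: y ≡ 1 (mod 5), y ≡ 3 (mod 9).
M = 5 × 9 = 45. M₁ = 9, y₁ ≡ 4 (mod 5). M₂ = 5, y₂ ≡ 2 (mod 9). y = 1×9×4 + 3×5×2 ≡ 21 (mod 45)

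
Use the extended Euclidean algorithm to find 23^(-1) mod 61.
Extended GCD: 23(8) + 61(-3) = 1. So 23^(-1) ≡ 8 (mod 61). Verify: 23 × 8 = 184 ≡ 1 (mod 61)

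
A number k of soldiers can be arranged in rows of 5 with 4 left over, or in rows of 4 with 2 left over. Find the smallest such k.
M = 5 × 4 = 20. M₁ = 4, y₁ ≡ 4 (mod 5). M₂ = 5, y₂ ≡ 1 (mod 4). k = 4×4×4 + 2×5×1 ≡ 14 (mod 20)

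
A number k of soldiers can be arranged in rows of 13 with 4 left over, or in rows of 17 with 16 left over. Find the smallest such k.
M = 13 × 17 = 221. M₁ = 17, y₁ ≡ 10 (mod 13). M₂ = 13, y₂ ≡ 4 (mod 17). k = 4×17×10 + 16×13×4 ≡ 186 (mod 221)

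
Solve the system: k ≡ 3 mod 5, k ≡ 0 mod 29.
M = 5 × 29 = 145. M₁ = 29, y₁ ≡ 4 mod 5. M₂ = 5, y₂ ≡ 6 mod 29. k = 3×29×4 + 0×5×6 ≡ 58 mod 145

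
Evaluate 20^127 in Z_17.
Using Fermat: 20^{16} ≡ 1 (mod 17). 127 ≡ 15 (mod 16). So 20^{127} ≡ 20^{15} ≡ 6 (mod 17)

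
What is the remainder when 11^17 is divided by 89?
By repeated squaring mod 89: 11^{1}≡11, 11^{2}≡32, 11^{4}≡45, 11^{8}≡67, 11^{16}≡39. Then 11^{17} = 11^{16+1} ≡ 39 × 11 ≡ 73 mod 89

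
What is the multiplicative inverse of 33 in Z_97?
Since 97 is prime, by Fermat 33^(-1) ≡ 33^{95} ≡ 50 (mod 97). Verify: 33 × 50 = 1650 ≡ 1 (mod 97)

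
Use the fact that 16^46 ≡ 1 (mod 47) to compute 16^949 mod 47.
By Fermat: 16^{46} ≡ 1 (mod 47). 949 ≡ 29 (mod 46). So 16^{949} ≡ 16^{29} ≡ 2 (mod 47)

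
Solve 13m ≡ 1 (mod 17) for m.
Since 17 is prime, by Fermat 13^(-1) ≡ 13^{15} ≡ 4 (mod 17). Verify: 13 × 4 = 52 ≡ 1 (mod 17)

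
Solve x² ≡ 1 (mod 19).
The square roots of 1 mod 19 are 1 and 18. Verify: 1² = 1 ≡ 1 (mod 19)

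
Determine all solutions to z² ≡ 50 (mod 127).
The square roots of 50 mod 127 are 47 and 80. Verify: 47² = 2209 ≡ 50 (mod 127)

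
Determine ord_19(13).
Powers of 13 mod 19: 13^1≡13, 13^2≡17, 13^3≡12, 13^4≡4, 13^5≡14, 13^6≡11, 13^7≡10, 13^8≡16, 13^9≡18, 13^10≡6, 13^11≡2, 13^12≡7, 13^13≡15, 13^14≡5, 13^15≡8, 13^16≡9, 13^17≡3, 13^18≡1. Order = 18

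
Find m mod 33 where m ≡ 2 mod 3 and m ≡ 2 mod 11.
M = 3 × 11 = 33. M₁ = 11, y₁ ≡ 2 mod 3. M₂ = 3, y₂ ≡ 4 mod 11. m = 2×11×2 + 2×3×4 ≡ 2 mod 33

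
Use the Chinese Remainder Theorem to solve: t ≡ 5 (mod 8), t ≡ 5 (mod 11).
M = 8 × 11 = 88. M₁ = 11, y₁ ≡ 3 (mod 8). M₂ = 8, y₂ ≡ 7 (mod 11). t = 5×11×3 + 5×8×7 ≡ 5 (mod 88)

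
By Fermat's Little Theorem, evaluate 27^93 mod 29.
By Fermat: 27^{28} ≡ 1 (mod 29). 93 = 3×28 + 9. So 27^{93} ≡ 27^{9} ≡ 10 (mod 29)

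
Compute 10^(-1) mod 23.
Since 23 is prime, by Fermat 10^(-1) ≡ 10^{21} ≡ 7 mod 23. Verify: 10 × 7 = 70 ≡ 1 mod 23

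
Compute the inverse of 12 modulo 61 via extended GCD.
Extended GCD: 12(-5) + 61(1) = 1. So 12^(-1) ≡ -5 ≡ 56 mod 61. Verify: 12 × 56 = 672 ≡ 1 mod 61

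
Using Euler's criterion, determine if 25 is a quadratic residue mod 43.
By Euler's criterion: 25^{21} ≡ 1 mod 43. Since this equals 1, 25 is a QR.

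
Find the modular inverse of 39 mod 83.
Since 83 is prime, by Fermat 39^(-1) ≡ 39^{81} ≡ 66 mod 83. Verify: 39 × 66 = 2574 ≡ 1 mod 83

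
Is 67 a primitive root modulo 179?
67^{89} ≡ 1 mod 179 and 89 < 178, so ord_179(67) = 89 ≠ 178 and 67 is not a primitive root.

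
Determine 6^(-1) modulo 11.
Since 11 is prime, by Fermat 6^(-1) ≡ 6^{9} ≡ 2 mod 11. Verify: 6 × 2 = 12 ≡ 1 mod 11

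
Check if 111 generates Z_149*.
ord_149(111) divides 148. For each prime q|148: 111^{74}≡148, 111^{4}≡30, none ≡ 1. So 111 has order 148 and is a primitive root mod 149.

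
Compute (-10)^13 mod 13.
Using Fermat: (-10)^{12} ≡ 1 (mod 13). 13 ≡ 1 (mod 12). So (-10)^{13} ≡ (-10)^{1} ≡ 3 (mod 13)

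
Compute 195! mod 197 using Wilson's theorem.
(196)! = (195)! × (196) ≡ -1 mod 197. So (195)! ≡ -1 × (196)^(-1) ≡ (-1)×(-1) = 1 mod 197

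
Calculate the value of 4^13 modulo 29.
By repeated squaring mod 29: 4^{1}≡4, 4^{2}≡16, 4^{4}≡24, 4^{8}≡25. Then 4^{13} = 4^{8+4+1} ≡ 25 × 24 × 4 ≡ 22 mod 29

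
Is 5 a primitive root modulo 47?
ord_47(5) divides 46. For each prime q|46: 5^{23}≡46, 5^{2}≡25, none ≡ 1. So 5 has order 46 and is a primitive root mod 47.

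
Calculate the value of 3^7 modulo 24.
By repeated squaring (mod 24): 3^{1}≡3, 3^{2}≡9, 3^{4}≡9. Then 3^{7} = 3^{4+2+1} ≡ 9 × 9 × 3 ≡ 3 (mod 24)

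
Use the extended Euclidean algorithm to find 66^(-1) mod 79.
Extended GCD: 66(6) + 79(-5) = 1. So 66^(-1) ≡ 6 (mod 79). Verify: 66 × 6 = 396 ≡ 1 (mod 79)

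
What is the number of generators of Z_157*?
A prime p has φ(p-1) primitive roots; here φ(156) = 48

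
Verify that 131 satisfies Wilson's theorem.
(130)! mod 131 = 130. Since this equals -1 (mod 131), Wilson confirms 131 is prime.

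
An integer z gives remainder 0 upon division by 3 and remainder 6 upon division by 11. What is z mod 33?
M = 3 × 11 = 33. M₁ = 11, y₁ ≡ 2 mod 3. M₂ = 3, y₂ ≡ 4 mod 11. z = 0×11×2 + 6×3×4 ≡ 6 mod 33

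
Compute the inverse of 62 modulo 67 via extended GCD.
Extended GCD: 62(-27) + 67(25) = 1. So 62^(-1) ≡ -27 ≡ 40 mod 67. Verify: 62 × 40 = 2480 ≡ 1 mod 67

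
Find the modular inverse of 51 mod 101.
Since 101 is prime, by Fermat 51^(-1) ≡ 51^{99} ≡ 2 (mod 101). Verify: 51 × 2 = 102 ≡ 1 (mod 101)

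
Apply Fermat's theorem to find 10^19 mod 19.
By Fermat: 10^{18} ≡ 1 mod 19. So 10^{19} = 10^{18} · 10^{1} ≡ 10^{1} ≡ 10 mod 19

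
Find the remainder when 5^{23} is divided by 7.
By Fermat: 5^{6} ≡ 1 mod 7. 23 = 3×6 + 5. So 5^{23} ≡ 5^{5} ≡ 3 mod 7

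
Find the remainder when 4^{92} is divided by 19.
By Fermat: 4^{18} ≡ 1 mod 19. 92 = 5×18 + 2. So 4^{92} ≡ 4^{2} ≡ 16 mod 19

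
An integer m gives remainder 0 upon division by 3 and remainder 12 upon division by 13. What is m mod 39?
M = 3 × 13 = 39. M₁ = 13, y₁ ≡ 1 mod 3. M₂ = 3, y₂ ≡ 9 mod 13. m = 0×13×1 + 12×3×9 ≡ 12 mod 39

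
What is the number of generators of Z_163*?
A prime p has φ(p-1) primitive roots; here φ(162) = 54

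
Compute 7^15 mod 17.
By repeated squaring mod 17: 7^{1}≡7, 7^{2}≡15, 7^{4}≡4, 7^{8}≡16. Then 7^{15} = 7^{8+4+2+1} ≡ 16 × 4 × 15 × 7 ≡ 5 mod 17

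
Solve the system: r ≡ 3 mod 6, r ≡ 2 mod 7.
M = 6 × 7 = 42. M₁ = 7, y₁ ≡ 1 mod 6. M₂ = 6, y₂ ≡ 6 mod 7. r = 3×7×1 + 2×6×6 ≡ 9 mod 42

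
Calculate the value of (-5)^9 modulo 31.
By repeated squaring mod 31: (-5)^{1}≡26, (-5)^{2}≡25, (-5)^{4}≡5, (-5)^{8}≡25. Then (-5)^{9} = (-5)^{8+1} ≡ 25 × 26 ≡ 30 mod 31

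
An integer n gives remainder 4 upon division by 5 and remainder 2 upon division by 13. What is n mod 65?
M = 5 × 13 = 65. M₁ = 13, y₁ ≡ 2 mod 5. M₂ = 5, y₂ ≡ 8 mod 13. n = 4×13×2 + 2×5×8 ≡ 54 mod 65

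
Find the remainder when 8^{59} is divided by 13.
By Fermat: 8^{12} ≡ 1 (mod 13). 59 = 4×12 + 11. So 8^{59} ≡ 8^{11} ≡ 5 (mod 13)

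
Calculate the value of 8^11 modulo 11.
Using Fermat: 8^{10} ≡ 1 (mod 11). 11 ≡ 1 (mod 10). So 8^{11} ≡ 8^{1} ≡ 8 (mod 11)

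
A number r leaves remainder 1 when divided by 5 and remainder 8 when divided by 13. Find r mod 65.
M = 5 × 13 = 65. M₁ = 13, y₁ ≡ 2 mod 5. M₂ = 5, y₂ ≡ 8 mod 13. r = 1×13×2 + 8×5×8 ≡ 21 mod 65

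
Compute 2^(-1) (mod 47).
Since 47 is prime, by Fermat 2^(-1) ≡ 2^{45} ≡ 24 (mod 47). Verify: 2 × 24 = 48 ≡ 1 (mod 47)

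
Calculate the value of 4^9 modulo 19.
By repeated squaring mod 19: 4^{1}≡4, 4^{2}≡16, 4^{4}≡9, 4^{8}≡5. Then 4^{9} = 4^{8+1} ≡ 5 × 4 ≡ 1 mod 19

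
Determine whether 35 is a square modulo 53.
By Euler's criterion: 35^{26} ≡ 52 (mod 53). Since this equals -1 (≡ 52), 35 is not a QR.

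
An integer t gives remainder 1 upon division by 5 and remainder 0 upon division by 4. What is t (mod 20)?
M = 5 × 4 = 20. M₁ = 4, y₁ ≡ 4 (mod 5). M₂ = 5, y₂ ≡ 1 (mod 4). t = 1×4×4 + 0×5×1 ≡ 16 (mod 20)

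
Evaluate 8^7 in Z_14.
By repeated squaring mod 14: 8^{1}≡8, 8^{2}≡8, 8^{4}≡8. Then 8^{7} = 8^{4+2+1} ≡ 8 × 8 × 8 ≡ 8 mod 14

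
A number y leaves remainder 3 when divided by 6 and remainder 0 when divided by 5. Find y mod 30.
M = 6 × 5 = 30. M₁ = 5, y₁ ≡ 5 mod 6. M₂ = 6, y₂ ≡ 1 mod 5. y = 3×5×5 + 0×6×1 ≡ 15 mod 30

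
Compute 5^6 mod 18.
By repeated squaring (mod 18): 5^{1}≡5, 5^{2}≡7, 5^{4}≡13. Then 5^{6} = 5^{4+2} ≡ 13 × 7 ≡ 1 (mod 18)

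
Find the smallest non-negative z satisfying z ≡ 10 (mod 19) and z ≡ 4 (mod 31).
M = 19 × 31 = 589. M₁ = 31, y₁ ≡ 8 (mod 19). M₂ = 19, y₂ ≡ 18 (mod 31). z = 10×31×8 + 4×19×18 ≡ 314 (mod 589)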